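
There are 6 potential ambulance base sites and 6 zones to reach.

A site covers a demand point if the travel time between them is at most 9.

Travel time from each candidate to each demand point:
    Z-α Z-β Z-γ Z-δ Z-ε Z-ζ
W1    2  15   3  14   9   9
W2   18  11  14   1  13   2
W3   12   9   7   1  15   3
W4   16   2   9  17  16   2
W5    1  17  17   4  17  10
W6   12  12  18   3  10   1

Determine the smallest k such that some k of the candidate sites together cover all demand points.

Coverage sets (demand points within 9 of each site):
  W1: {Z-α, Z-γ, Z-ε, Z-ζ}
  W2: {Z-δ, Z-ζ}
  W3: {Z-β, Z-γ, Z-δ, Z-ζ}
  W4: {Z-β, Z-γ, Z-ζ}
  W5: {Z-α, Z-δ}
  W6: {Z-δ, Z-ζ}
No single site covers all 6 demand points.
But {W1, W3} covers everything, so the minimum is 2.

2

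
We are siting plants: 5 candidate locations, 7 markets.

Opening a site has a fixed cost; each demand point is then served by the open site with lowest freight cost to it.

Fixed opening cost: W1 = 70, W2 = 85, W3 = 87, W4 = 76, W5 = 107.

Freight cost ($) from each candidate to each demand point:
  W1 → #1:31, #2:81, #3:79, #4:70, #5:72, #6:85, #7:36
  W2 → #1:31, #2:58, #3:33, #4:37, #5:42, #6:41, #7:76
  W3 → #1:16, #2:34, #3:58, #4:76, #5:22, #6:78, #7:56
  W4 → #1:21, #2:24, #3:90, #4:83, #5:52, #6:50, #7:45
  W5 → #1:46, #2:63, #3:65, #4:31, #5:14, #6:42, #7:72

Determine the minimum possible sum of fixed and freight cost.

403

Open {W2}: assign each demand point to its cheapest open site.
  #1→W2 31, #2→W2 58, #3→W2 33, #4→W2 37, #5→W2 42, #6→W2 41, #7→W2 76
  freight cost 318, fixed 85 → total 403.
Compare {W2, W4}: freight cost 243 + fixed 161 = 404.
Compare {W2, W3}: freight cost 239 + fixed 172 = 411.
Compare {W4, W5}: freight cost 242 + fixed 183 = 425.
All other subsets cost ≥ 404. Minimum total cost: 403.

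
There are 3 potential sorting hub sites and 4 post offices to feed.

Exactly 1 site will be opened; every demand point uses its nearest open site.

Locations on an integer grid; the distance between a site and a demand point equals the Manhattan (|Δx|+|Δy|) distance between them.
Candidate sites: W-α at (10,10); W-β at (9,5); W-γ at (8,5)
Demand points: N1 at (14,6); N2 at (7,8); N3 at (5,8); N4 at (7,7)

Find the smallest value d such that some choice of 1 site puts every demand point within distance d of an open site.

Open {W-β}.
  Farthest demand point is N3 at distance 7 (to W-β); all others are ≤ 7.
With {W-γ} the worst case is 7.
With {W-α} the worst case is 8.
No size-1 selection achieves below 7.

7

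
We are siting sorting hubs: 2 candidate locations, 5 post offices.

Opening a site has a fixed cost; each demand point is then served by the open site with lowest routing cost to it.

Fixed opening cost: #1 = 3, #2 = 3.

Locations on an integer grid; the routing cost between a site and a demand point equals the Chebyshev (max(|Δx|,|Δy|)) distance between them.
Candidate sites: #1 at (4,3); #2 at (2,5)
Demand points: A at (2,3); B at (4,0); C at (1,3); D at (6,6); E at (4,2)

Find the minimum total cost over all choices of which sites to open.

Open {#1}: assign each demand point to its cheapest open site.
  A→#1 2, B→#1 3, C→#1 3, D→#1 3, E→#1 1
  routing cost 12, fixed 3 → total 15.
Compare {#1, #2}: routing cost 11 + fixed 6 = 17.
Compare {#2}: routing cost 16 + fixed 3 = 19.

15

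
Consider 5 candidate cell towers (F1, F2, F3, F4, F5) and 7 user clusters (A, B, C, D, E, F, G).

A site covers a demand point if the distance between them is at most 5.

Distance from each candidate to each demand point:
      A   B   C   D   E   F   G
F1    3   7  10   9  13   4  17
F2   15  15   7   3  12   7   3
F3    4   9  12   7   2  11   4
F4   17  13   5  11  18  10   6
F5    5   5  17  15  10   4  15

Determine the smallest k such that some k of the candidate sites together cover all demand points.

Coverage sets (demand points within 5 of each site):
  F1: {A, F}
  F2: {D, G}
  F3: {A, E, G}
  F4: {C}
  F5: {A, B, F}
No 3 sites suffice: every size-3 union leaves at least one demand point uncovered.
But {F2, F3, F4, F5} covers everything, so the minimum is 4.

4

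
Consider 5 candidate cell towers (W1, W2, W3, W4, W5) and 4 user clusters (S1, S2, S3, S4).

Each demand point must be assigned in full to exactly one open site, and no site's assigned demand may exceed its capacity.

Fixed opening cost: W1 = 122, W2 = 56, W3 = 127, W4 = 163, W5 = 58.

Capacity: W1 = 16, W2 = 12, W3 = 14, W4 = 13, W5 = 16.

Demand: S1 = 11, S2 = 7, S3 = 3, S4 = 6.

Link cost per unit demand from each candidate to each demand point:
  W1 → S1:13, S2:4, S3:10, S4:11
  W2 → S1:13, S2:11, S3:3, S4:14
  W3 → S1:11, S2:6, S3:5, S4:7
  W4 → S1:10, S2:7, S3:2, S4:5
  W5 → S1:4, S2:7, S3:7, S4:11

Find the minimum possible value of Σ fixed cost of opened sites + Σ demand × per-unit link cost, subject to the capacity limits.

334

Open {W3, W5}; cheapest assignment that respects the capacities:
  W3 (cap 14, load 13): S2, S4 — cost 7×6 + 6×7 = 84
  W5 (cap 16, load 14): S1, S3 — cost 11×4 + 3×7 = 65
  Shipping 149, fixed 185 → total 334.
  Any other capacity-feasible assignment to {W3, W5} ships for at least 149.
Compare {W1, W5}: its best feasible assignment gives total 339.
Compare {W4, W5}: its best feasible assignment gives total 365.
Every other set of open sites that can feasibly serve all demand totals ≥ 339 even under its best assignment. Minimum: 334.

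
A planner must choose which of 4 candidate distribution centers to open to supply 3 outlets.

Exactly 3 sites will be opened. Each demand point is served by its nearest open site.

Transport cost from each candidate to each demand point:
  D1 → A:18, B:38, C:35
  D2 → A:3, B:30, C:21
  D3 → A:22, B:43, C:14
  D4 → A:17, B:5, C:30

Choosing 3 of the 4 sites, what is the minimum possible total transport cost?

22

Open {D2, D3, D4}.
  A→D2 3, B→D4 5, C→D3 14  ⇒ total 22.
Compare {D1, D2, D4}: total 29.
Compare {D1, D3, D4}: total 36.
No size-3 selection does better; minimum is 22.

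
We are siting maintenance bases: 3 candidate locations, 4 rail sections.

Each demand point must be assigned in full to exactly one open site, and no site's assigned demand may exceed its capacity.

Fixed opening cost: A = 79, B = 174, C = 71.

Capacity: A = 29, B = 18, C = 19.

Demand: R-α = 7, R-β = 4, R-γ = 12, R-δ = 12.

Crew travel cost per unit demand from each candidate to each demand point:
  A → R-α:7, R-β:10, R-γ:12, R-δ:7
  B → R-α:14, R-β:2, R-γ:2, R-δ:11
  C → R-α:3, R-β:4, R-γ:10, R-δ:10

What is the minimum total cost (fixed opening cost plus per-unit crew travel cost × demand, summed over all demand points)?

Open {A, C}; cheapest assignment that respects the capacities:
  A (cap 29, load 16): R-β, R-δ — cost 4×10 + 12×7 = 124
  C (cap 19, load 19): R-α, R-γ — cost 7×3 + 12×10 = 141
  Shipping 265, fixed 150 → total 415.
  Any other capacity-feasible assignment to {A, C} ships for at least 265.
Compare {A, B}: its best feasible assignment gives total 418.
Compare {B, C}: its best feasible assignment gives total 418.
Every other set of open sites that can feasibly serve all demand totals ≥ 418 even under its best assignment. Minimum: 415.

415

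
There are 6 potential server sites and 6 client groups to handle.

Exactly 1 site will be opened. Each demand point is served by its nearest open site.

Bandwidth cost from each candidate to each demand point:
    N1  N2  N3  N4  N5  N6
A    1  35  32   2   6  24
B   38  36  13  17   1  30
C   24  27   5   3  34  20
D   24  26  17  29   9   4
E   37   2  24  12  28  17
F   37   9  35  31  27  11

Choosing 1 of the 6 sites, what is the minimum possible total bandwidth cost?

Open {A}.
  N1→A 1, N2→A 35, N3→A 32, N4→A 2, N5→A 6, N6→A 24  ⇒ total 100.
Compare {D}: total 109.
Compare {C}: total 113.
No size-1 selection does better; minimum is 100.

100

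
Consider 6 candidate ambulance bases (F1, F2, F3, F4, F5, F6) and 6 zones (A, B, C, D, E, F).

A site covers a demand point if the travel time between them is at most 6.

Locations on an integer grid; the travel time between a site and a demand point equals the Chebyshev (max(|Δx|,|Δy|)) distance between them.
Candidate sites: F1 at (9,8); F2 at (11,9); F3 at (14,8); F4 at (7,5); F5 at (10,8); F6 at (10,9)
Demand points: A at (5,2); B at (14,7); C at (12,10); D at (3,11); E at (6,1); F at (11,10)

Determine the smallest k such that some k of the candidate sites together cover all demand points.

Coverage sets (demand points within 6 of each site):
  F1: {A, B, C, D, F}
  F2: {B, C, F}
  F3: {B, C, F}
  F4: {A, C, D, E, F}
  F5: {A, B, C, F}
  F6: {B, C, F}
No single site covers all 6 demand points.
But {F1, F4} covers everything, so the minimum is 2.

2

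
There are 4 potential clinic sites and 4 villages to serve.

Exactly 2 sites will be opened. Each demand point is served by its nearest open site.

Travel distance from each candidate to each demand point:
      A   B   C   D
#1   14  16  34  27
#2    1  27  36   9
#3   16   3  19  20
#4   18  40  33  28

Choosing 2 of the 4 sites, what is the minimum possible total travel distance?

32

Open {#2, #3}.
  A→#2 1, B→#3 3, C→#3 19, D→#2 9  ⇒ total 32.
Compare {#1, #3}: total 56.
Compare {#3, #4}: total 58.
No size-2 selection does better; minimum is 32.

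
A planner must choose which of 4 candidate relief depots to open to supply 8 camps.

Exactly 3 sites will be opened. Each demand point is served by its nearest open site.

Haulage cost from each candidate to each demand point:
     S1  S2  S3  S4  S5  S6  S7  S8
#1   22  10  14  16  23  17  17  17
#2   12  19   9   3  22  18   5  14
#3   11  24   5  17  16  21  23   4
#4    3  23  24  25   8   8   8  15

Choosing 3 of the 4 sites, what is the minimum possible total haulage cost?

55

Open {#2, #3, #4}.
  S1→#4 3, S2→#2 19, S3→#3 5, S4→#2 3, S5→#4 8, S6→#4 8, S7→#2 5, S8→#3 4  ⇒ total 55.
Compare {#1, #2, #4}: total 60.
Compare {#1, #3, #4}: total 62.
No size-3 selection does better; minimum is 55.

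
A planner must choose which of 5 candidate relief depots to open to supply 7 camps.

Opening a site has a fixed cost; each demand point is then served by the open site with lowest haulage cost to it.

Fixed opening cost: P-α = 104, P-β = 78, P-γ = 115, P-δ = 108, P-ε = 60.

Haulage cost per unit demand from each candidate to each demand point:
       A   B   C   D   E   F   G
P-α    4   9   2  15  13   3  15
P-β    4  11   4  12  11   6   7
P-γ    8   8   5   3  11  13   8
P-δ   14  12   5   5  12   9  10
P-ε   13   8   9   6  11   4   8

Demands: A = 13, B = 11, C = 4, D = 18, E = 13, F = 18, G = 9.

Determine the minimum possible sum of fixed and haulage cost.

680

Open {P-β, P-ε}: assign each demand point to its cheapest open site.
  A→P-β 13×4=52, B→P-ε 11×8=88, C→P-β 4×4=16, D→P-ε 18×6=108, E→P-β 13×11=143, F→P-ε 18×4=72, G→P-β 9×7=63
  haulage cost 542, fixed 138 → total 680.
Compare {P-α, P-ε}: haulage cost 525 + fixed 164 = 689.
Compare {P-α, P-γ}: haulage cost 471 + fixed 219 = 690.
Compare {P-β, P-γ}: haulage cost 524 + fixed 193 = 717.
All other subsets cost ≥ 689. Minimum total cost: 680.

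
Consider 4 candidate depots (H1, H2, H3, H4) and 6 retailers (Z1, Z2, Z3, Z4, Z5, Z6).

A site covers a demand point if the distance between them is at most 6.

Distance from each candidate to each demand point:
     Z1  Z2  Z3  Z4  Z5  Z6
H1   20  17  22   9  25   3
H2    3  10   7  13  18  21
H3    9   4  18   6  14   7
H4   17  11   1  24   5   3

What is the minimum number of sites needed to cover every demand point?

Coverage sets (demand points within 6 of each site):
  H1: {Z6}
  H2: {Z1}
  H3: {Z2, Z4}
  H4: {Z3, Z5, Z6}
No 2 sites suffice: every size-2 union leaves at least one demand point uncovered.
But {H2, H3, H4} covers everything, so the minimum is 3.

3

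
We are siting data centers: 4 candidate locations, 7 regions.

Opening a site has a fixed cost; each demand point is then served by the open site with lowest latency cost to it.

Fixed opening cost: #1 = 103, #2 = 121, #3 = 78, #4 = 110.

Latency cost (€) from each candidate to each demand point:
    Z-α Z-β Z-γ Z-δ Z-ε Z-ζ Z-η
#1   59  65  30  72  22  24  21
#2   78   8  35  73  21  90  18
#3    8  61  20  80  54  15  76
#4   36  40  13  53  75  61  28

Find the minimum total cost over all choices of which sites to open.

362

Open {#2, #3}: assign each demand point to its cheapest open site.
  Z-α→#3 8, Z-β→#2 8, Z-γ→#3 20, Z-δ→#2 73, Z-ε→#2 21, Z-ζ→#3 15, Z-η→#2 18
  latency cost 163, fixed 199 → total 362.
Compare {#3}: latency cost 314 + fixed 78 = 392.
Compare {#1}: latency cost 293 + fixed 103 = 396.
Compare {#3, #4}: latency cost 211 + fixed 188 = 399.
All other subsets cost ≥ 392. Minimum total cost: 362.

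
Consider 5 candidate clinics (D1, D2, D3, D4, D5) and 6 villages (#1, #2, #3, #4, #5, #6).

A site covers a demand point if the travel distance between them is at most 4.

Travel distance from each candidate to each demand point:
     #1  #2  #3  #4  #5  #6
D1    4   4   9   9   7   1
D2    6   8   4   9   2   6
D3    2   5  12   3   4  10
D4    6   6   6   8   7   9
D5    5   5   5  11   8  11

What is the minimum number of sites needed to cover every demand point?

Coverage sets (demand points within 4 of each site):
  D1: {#1, #2, #6}
  D2: {#3, #5}
  D3: {#1, #4, #5}
  D4: {}
  D5: {}
No 2 sites suffice: every size-2 union leaves at least one demand point uncovered.
But {D1, D2, D3} covers everything, so the minimum is 3.

3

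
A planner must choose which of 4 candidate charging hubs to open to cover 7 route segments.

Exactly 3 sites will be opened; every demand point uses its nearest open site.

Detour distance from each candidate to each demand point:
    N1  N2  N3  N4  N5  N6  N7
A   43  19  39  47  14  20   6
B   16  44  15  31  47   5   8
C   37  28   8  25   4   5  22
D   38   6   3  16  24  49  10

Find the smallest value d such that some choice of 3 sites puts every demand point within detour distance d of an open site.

Open {A, B, D}.
  Farthest demand point is N1 at detour distance 16 (to B); all others are ≤ 16.
With {B, C, D} the worst case is 16.
With {A, B, C} the worst case is 25.
No size-3 selection achieves below 16.

16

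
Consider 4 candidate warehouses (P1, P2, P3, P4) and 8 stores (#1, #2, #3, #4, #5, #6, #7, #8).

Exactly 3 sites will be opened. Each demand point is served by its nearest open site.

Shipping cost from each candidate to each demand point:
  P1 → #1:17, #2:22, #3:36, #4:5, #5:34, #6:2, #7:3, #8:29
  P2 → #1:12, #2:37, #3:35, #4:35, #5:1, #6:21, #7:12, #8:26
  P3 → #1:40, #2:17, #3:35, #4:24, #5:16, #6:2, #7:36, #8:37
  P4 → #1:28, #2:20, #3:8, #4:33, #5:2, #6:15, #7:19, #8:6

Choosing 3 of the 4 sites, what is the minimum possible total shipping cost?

Open {P1, P2, P4}.
  #1→P2 12, #2→P4 20, #3→P4 8, #4→P1 5, #5→P2 1, #6→P1 2, #7→P1 3, #8→P4 6  ⇒ total 57.
Compare {P1, P3, P4}: total 60.
Compare {P2, P3, P4}: total 82.
No size-3 selection does better; minimum is 57.

57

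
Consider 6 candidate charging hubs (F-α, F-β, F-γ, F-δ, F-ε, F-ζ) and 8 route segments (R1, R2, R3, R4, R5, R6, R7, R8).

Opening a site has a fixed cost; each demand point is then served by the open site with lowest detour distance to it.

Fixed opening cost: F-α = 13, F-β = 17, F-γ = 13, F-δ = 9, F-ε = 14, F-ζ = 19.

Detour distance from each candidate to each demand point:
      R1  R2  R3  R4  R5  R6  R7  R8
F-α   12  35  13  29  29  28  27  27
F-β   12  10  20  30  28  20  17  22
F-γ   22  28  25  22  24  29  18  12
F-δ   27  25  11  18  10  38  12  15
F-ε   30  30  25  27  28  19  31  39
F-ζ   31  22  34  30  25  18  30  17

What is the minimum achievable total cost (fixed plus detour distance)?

Open {F-β, F-δ}: assign each demand point to its cheapest open site.
  R1→F-β 12, R2→F-β 10, R3→F-δ 11, R4→F-δ 18, R5→F-δ 10, R6→F-β 20, R7→F-δ 12, R8→F-δ 15
  detour distance 108, fixed 26 → total 134.
Compare {F-β, F-γ, F-δ}: detour distance 105 + fixed 39 = 144.
Compare {F-α, F-β, F-δ}: detour distance 108 + fixed 39 = 147.
Compare {F-β, F-δ, F-ε}: detour distance 107 + fixed 40 = 147.
All other subsets cost ≥ 144. Minimum total cost: 134.

134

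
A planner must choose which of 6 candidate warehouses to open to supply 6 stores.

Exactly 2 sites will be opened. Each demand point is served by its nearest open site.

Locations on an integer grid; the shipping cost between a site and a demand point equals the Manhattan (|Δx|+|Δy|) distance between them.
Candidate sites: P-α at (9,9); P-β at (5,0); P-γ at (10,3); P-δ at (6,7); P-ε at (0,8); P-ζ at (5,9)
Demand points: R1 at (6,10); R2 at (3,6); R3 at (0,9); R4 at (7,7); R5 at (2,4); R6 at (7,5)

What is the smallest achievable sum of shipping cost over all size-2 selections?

Open {P-δ, P-ε}.
  R1→P-δ 3, R2→P-δ 4, R3→P-ε 1, R4→P-δ 1, R5→P-ε 6, R6→P-δ 3  ⇒ total 18.
Compare {P-δ, P-ζ}: total 22.
Compare {P-ε, P-ζ}: total 24.
No size-2 selection does better; minimum is 18.

18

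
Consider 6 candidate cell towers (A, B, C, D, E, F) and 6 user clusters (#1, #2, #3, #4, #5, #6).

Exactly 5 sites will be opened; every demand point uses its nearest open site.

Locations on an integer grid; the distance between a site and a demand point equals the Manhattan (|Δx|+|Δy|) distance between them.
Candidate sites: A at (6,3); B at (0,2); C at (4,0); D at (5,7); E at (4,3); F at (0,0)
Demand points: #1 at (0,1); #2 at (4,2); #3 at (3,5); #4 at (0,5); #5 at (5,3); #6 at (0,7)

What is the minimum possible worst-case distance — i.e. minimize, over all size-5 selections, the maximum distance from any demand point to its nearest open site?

5

Open {A, B, C, D, E}.
  Farthest demand point is #6 at distance 5 (to B); all others are ≤ 5.
With {A, B, C, D, F} the worst case is 5.
With {A, B, C, E, F} the worst case is 5.
No size-5 selection achieves below 5.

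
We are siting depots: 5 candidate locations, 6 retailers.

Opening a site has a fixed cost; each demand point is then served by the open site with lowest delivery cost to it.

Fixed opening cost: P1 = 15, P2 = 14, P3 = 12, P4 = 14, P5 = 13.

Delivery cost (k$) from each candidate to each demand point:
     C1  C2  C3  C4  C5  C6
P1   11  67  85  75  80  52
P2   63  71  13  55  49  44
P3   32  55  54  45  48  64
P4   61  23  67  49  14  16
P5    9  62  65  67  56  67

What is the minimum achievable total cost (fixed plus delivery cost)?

165

Open {P2, P4, P5}: assign each demand point to its cheapest open site.
  C1→P5 9, C2→P4 23, C3→P2 13, C4→P4 49, C5→P4 14, C6→P4 16
  delivery cost 124, fixed 41 → total 165.
Compare {P1, P2, P4}: delivery cost 126 + fixed 43 = 169.
Compare {P2, P3, P4, P5}: delivery cost 120 + fixed 53 = 173.
Compare {P1, P2, P3, P4}: delivery cost 122 + fixed 55 = 177.
All other subsets cost ≥ 169. Minimum total cost: 165.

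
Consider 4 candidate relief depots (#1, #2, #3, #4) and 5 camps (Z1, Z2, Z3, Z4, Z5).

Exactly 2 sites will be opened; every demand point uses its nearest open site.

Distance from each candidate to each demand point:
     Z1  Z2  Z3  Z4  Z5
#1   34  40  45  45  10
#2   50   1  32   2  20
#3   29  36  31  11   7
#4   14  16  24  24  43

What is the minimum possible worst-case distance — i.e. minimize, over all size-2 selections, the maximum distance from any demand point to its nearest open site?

Open {#1, #4}.
  Farthest demand point is Z3 at distance 24 (to #4); all others are ≤ 24.
With {#2, #4} the worst case is 24.
With {#3, #4} the worst case is 24.
No size-2 selection achieves below 24.

24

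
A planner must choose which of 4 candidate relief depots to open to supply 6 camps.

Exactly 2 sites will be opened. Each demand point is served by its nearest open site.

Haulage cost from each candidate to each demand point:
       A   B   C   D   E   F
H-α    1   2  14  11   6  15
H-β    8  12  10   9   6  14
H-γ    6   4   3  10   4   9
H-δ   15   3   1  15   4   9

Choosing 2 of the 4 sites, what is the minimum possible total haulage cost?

28

Open {H-α, H-δ}.
  A→H-α 1, B→H-α 2, C→H-δ 1, D→H-α 11, E→H-δ 4, F→H-δ 9  ⇒ total 28.
Compare {H-α, H-γ}: total 29.
Compare {H-γ, H-δ}: total 33.
No size-2 selection does better; minimum is 28.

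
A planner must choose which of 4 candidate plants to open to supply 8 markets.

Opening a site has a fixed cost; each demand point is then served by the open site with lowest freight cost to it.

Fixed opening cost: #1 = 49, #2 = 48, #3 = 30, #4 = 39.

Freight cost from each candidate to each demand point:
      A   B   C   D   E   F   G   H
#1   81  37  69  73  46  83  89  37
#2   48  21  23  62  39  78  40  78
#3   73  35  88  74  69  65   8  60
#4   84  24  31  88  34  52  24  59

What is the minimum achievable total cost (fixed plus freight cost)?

Open {#2, #3}: assign each demand point to its cheapest open site.
  A→#2 48, B→#2 21, C→#2 23, D→#2 62, E→#2 39, F→#3 65, G→#3 8, H→#3 60
  freight cost 326, fixed 78 → total 404.
Compare {#2, #4}: freight cost 323 + fixed 87 = 410.
Compare {#3, #4}: freight cost 355 + fixed 69 = 424.
Compare {#2, #3, #4}: freight cost 307 + fixed 117 = 424.
All other subsets cost ≥ 410. Minimum total cost: 404.

404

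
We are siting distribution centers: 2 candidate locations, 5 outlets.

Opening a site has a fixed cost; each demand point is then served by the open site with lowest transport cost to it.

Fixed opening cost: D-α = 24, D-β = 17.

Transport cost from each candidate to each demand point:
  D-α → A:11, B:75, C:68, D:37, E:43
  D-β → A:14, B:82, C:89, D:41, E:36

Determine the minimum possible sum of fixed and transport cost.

Open {D-α}: assign each demand point to its cheapest open site.
  A→D-α 11, B→D-α 75, C→D-α 68, D→D-α 37, E→D-α 43
  transport cost 234, fixed 24 → total 258.
Compare {D-α, D-β}: transport cost 227 + fixed 41 = 268.
Compare {D-β}: transport cost 262 + fixed 17 = 279.

258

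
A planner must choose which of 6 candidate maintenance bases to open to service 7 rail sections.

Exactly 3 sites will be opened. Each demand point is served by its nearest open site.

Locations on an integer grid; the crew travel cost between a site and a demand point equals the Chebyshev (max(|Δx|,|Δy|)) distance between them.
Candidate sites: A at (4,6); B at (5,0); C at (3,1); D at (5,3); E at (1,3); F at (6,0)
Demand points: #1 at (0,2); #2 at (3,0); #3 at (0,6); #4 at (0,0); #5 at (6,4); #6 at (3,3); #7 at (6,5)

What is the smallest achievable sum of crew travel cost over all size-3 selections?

13

Open {C, D, E}.
  #1→E 1, #2→C 1, #3→E 3, #4→C 3, #5→D 1, #6→C 2, #7→D 2  ⇒ total 13.
Compare {A, C, E}: total 14.
Compare {B, D, E}: total 14.
No size-3 selection does better; minimum is 13.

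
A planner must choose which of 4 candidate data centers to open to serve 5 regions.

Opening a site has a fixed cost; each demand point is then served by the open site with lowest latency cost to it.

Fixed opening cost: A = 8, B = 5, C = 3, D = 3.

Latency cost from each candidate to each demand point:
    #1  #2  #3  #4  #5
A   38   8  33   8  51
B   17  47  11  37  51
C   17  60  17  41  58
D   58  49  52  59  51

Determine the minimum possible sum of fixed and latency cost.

Open {A, B}: assign each demand point to its cheapest open site.
  #1→B 17, #2→A 8, #3→B 11, #4→A 8, #5→A 51
  latency cost 95, fixed 13 → total 108.
Compare {A, B, C}: latency cost 95 + fixed 16 = 111.
Compare {A, B, D}: latency cost 95 + fixed 16 = 111.
Compare {A, C}: latency cost 101 + fixed 11 = 112.
All other subsets cost ≥ 111. Minimum total cost: 108.

108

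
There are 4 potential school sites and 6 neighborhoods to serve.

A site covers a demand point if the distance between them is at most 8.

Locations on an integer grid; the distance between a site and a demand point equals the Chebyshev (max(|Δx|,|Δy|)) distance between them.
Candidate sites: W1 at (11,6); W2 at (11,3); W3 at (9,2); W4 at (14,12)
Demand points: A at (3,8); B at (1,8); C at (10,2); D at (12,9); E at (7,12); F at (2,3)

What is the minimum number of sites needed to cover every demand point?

Coverage sets (demand points within 8 of each site):
  W1: {A, C, D, E}
  W2: {A, C, D}
  W3: {A, B, C, D, F}
  W4: {D, E}
No single site covers all 6 demand points.
But {W1, W3} covers everything, so the minimum is 2.

2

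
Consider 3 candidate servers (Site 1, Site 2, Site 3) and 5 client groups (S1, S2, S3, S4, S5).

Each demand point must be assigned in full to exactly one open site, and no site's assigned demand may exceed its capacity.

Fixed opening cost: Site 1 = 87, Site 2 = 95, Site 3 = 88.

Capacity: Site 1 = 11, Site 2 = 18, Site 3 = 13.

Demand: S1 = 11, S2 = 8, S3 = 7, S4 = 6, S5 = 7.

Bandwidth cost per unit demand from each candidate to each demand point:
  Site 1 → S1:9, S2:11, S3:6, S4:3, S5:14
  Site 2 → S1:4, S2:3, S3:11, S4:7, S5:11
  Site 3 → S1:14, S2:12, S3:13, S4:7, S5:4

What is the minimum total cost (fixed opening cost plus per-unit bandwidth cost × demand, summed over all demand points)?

Open {Site 1, Site 2, Site 3}; cheapest assignment that respects the capacities:
  Site 1 (cap 11, load 11): S1 — cost 11×9 = 99
  Site 2 (cap 18, load 15): S2, S3 — cost 8×3 + 7×11 = 101
  Site 3 (cap 13, load 13): S4, S5 — cost 6×7 + 7×4 = 70
  Shipping 270, fixed 270 → total 540.
  Any other capacity-feasible assignment to {Site 1, Site 2, Site 3} ships for at least 270.
Total demand is 39 and no other set of sites has combined capacity ≥ 39, so {Site 1, Site 2, Site 3} is the only feasible choice of open sites. Minimum: 540.

540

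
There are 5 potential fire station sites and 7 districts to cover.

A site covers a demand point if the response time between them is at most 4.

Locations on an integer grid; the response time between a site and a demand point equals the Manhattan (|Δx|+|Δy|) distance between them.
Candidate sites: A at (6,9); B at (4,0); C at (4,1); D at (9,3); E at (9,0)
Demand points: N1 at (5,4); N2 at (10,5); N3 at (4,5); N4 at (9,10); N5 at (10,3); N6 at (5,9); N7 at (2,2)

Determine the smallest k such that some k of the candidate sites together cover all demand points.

Coverage sets (demand points within 4 of each site):
  A: {N4, N6}
  B: {N7}
  C: {N1, N3, N7}
  D: {N2, N5}
  E: {N5}
No 2 sites suffice: every size-2 union leaves at least one demand point uncovered.
But {A, C, D} covers everything, so the minimum is 3.

3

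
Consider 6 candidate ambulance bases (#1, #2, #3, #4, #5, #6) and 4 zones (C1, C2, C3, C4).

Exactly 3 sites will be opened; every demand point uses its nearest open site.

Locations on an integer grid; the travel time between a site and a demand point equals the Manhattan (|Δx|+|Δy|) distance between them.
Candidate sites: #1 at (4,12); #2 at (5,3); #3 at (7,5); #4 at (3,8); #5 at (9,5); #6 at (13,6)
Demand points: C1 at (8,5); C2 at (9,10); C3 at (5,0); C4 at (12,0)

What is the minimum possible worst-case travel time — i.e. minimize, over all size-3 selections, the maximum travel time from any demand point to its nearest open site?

Open {#1, #2, #6}.
  Farthest demand point is C2 at travel time 7 (to #1); all others are ≤ 7.
With {#1, #3, #6} the worst case is 7.
With {#2, #3, #6} the worst case is 7.
No size-3 selection achieves below 7.

7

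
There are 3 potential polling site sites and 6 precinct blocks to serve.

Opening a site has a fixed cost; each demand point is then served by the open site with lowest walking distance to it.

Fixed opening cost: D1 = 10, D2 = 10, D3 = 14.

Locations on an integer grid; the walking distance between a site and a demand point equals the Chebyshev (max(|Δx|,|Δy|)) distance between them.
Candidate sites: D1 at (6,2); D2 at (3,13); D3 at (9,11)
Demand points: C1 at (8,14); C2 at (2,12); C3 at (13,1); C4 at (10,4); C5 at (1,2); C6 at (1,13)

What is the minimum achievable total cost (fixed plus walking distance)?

Open {D1, D2}: assign each demand point to its cheapest open site.
  C1→D2 5, C2→D2 1, C3→D1 7, C4→D1 4, C5→D1 5, C6→D2 2
  walking distance 24, fixed 20 → total 44.
Compare {D2}: walking distance 40 + fixed 10 = 50.
Compare {D2, D3}: walking distance 32 + fixed 24 = 56.
Compare {D1, D2, D3}: walking distance 22 + fixed 34 = 56.
All other subsets cost ≥ 50. Minimum total cost: 44.

44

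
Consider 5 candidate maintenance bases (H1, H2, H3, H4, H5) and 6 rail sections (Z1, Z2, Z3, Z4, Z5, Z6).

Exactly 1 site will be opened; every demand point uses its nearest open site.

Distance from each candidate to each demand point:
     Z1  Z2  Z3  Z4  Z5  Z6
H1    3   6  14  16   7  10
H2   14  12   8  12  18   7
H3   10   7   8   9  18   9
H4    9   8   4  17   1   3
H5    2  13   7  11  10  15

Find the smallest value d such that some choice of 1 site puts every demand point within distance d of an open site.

15

Open {H5}.
  Farthest demand point is Z6 at distance 15 (to H5); all others are ≤ 15.
With {H1} the worst case is 16.
With {H4} the worst case is 17.
No size-1 selection achieves below 15.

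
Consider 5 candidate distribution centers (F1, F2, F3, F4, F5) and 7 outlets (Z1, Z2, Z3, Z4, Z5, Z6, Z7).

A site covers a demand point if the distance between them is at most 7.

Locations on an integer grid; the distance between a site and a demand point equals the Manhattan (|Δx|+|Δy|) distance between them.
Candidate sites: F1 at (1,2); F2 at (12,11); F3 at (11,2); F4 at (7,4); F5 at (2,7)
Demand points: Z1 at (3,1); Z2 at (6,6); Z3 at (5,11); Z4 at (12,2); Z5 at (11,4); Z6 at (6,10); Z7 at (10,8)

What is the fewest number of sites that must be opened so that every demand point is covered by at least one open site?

Coverage sets (demand points within 7 of each site):
  F1: {Z1}
  F2: {Z3, Z6, Z7}
  F3: {Z4, Z5, Z7}
  F4: {Z1, Z2, Z4, Z5, Z6, Z7}
  F5: {Z1, Z2, Z3, Z6}
No single site covers all 7 demand points.
But {F2, F4} covers everything, so the minimum is 2.

2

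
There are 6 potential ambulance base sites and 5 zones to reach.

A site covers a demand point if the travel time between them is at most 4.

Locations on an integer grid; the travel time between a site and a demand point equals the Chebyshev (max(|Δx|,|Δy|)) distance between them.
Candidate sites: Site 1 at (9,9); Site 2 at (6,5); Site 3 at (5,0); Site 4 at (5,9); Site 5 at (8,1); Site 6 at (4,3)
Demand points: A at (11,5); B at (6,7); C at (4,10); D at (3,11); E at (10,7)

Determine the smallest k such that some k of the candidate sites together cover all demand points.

2

Coverage sets (demand points within 4 of each site):
  Site 1: {A, B, E}
  Site 2: {B, E}
  Site 3: {}
  Site 4: {B, C, D}
  Site 5: {A}
  Site 6: {B}
No single site covers all 5 demand points.
But {Site 1, Site 4} covers everything, so the minimum is 2.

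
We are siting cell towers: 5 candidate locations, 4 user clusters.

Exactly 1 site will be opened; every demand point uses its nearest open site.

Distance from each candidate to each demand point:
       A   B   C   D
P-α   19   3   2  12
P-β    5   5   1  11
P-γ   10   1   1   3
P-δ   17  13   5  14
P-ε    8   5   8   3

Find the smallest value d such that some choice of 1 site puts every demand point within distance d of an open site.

Open {P-ε}.
  Farthest demand point is A at distance 8 (to P-ε); all others are ≤ 8.
With {P-γ} the worst case is 10.
With {P-β} the worst case is 11.
No size-1 selection achieves below 8.

8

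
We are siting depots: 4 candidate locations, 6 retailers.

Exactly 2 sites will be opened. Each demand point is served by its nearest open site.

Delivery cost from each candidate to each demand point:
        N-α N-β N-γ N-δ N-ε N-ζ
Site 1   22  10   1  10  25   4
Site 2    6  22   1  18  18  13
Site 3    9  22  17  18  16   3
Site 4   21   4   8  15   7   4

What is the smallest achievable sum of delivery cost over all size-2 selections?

37

Open {Site 2, Site 4}.
  N-α→Site 2 6, N-β→Site 4 4, N-γ→Site 2 1, N-δ→Site 4 15, N-ε→Site 4 7, N-ζ→Site 4 4  ⇒ total 37.
Compare {Site 3, Site 4}: total 46.
Compare {Site 1, Site 4}: total 47.
No size-2 selection does better; minimum is 37.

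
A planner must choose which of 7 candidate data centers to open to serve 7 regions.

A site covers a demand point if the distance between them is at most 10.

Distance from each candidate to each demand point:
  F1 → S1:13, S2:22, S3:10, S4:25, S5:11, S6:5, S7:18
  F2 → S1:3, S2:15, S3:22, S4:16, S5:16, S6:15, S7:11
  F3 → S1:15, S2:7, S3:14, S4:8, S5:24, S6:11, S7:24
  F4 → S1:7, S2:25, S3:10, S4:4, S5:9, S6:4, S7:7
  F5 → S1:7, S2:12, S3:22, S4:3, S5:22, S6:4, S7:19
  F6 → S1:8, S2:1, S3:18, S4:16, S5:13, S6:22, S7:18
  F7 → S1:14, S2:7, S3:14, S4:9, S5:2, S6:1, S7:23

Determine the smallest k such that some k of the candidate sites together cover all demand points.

Coverage sets (demand points within 10 of each site):
  F1: {S3, S6}
  F2: {S1}
  F3: {S2, S4}
  F4: {S1, S3, S4, S5, S6, S7}
  F5: {S1, S4, S6}
  F6: {S1, S2}
  F7: {S2, S4, S5, S6}
No single site covers all 7 demand points.
But {F3, F4} covers everything, so the minimum is 2.

2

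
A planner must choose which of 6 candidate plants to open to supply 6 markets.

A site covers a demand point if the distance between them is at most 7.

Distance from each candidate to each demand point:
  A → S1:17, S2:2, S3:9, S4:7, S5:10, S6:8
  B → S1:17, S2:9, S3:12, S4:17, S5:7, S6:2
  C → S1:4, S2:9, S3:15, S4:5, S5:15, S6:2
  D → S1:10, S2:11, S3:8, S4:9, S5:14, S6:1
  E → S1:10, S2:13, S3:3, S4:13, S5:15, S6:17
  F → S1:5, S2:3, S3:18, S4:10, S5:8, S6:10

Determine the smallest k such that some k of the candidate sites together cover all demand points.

4

Coverage sets (demand points within 7 of each site):
  A: {S2, S4}
  B: {S5, S6}
  C: {S1, S4, S6}
  D: {S6}
  E: {S3}
  F: {S1, S2}
No 3 sites suffice: every size-3 union leaves at least one demand point uncovered.
But {A, B, C, E} covers everything, so the minimum is 4.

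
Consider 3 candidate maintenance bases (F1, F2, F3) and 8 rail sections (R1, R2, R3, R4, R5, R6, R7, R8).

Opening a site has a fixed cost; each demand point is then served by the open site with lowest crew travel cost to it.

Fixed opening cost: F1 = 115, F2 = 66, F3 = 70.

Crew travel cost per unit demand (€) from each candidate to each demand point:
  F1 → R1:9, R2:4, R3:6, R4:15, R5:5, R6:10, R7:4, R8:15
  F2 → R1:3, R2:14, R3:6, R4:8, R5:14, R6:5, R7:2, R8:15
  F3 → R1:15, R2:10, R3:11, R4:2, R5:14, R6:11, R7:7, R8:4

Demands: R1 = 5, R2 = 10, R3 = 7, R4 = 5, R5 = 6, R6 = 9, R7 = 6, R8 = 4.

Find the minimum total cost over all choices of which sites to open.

Open {F2, F3}: assign each demand point to its cheapest open site.
  R1→F2 5×3=15, R2→F3 10×10=100, R3→F2 7×6=42, R4→F3 5×2=10, R5→F2 6×14=84, R6→F2 9×5=45, R7→F2 6×2=12, R8→F3 4×4=16
  crew travel cost 324, fixed 136 → total 460.
Compare {F1, F2, F3}: crew travel cost 210 + fixed 251 = 461.
Compare {F1, F2}: crew travel cost 284 + fixed 181 = 465.
Compare {F1, F3}: crew travel cost 297 + fixed 185 = 482.
All other subsets cost ≥ 461. Minimum total cost: 460.

460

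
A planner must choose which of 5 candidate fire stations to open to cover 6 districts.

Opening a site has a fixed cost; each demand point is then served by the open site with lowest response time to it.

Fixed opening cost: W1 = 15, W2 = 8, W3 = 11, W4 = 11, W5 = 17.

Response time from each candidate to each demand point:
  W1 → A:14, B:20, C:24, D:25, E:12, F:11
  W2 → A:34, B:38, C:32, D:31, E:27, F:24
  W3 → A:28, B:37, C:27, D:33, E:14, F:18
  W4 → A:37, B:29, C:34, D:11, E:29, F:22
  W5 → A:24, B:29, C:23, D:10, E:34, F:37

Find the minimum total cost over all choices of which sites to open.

Open {W1, W4}: assign each demand point to its cheapest open site.
  A→W1 14, B→W1 20, C→W1 24, D→W4 11, E→W1 12, F→W1 11
  response time 92, fixed 26 → total 118.
Compare {W1}: response time 106 + fixed 15 = 121.
Compare {W1, W5}: response time 90 + fixed 32 = 122.
Compare {W1, W2, W4}: response time 92 + fixed 34 = 126.
All other subsets cost ≥ 121. Minimum total cost: 118.

118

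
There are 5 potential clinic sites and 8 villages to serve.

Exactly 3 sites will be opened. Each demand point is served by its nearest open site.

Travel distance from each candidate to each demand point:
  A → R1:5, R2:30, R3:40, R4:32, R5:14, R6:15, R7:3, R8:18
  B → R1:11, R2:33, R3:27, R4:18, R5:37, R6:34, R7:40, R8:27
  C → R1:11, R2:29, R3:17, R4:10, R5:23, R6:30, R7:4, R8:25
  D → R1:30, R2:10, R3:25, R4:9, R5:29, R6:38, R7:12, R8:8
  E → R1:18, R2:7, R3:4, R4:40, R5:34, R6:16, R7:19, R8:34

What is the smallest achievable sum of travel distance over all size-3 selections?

65

Open {A, D, E}.
  R1→A 5, R2→E 7, R3→E 4, R4→D 9, R5→A 14, R6→A 15, R7→A 3, R8→D 8  ⇒ total 65.
Compare {A, C, E}: total 76.
Compare {A, C, D}: total 81.
No size-3 selection does better; minimum is 65.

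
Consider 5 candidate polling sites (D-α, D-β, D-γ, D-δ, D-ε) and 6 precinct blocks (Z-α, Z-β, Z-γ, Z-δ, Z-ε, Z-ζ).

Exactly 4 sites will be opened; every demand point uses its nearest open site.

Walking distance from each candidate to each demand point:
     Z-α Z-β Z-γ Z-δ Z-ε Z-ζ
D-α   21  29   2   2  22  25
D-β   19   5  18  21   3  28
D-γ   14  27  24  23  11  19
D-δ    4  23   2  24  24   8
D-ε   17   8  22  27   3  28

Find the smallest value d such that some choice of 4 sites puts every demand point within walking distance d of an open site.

Open {D-α, D-β, D-γ, D-δ}.
  Farthest demand point is Z-ζ at walking distance 8 (to D-δ); all others are ≤ 8.
With {D-α, D-β, D-δ, D-ε} the worst case is 8.
With {D-α, D-γ, D-δ, D-ε} the worst case is 8.
No size-4 selection achieves below 8.

8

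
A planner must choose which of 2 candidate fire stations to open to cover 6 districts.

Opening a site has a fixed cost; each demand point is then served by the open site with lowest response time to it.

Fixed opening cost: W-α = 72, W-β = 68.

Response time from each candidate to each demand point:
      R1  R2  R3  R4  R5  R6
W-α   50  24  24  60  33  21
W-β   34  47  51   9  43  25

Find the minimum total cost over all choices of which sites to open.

277

Open {W-β}: assign each demand point to its cheapest open site.
  R1→W-β 34, R2→W-β 47, R3→W-β 51, R4→W-β 9, R5→W-β 43, R6→W-β 25
  response time 209, fixed 68 → total 277.
Compare {W-α}: response time 212 + fixed 72 = 284.
Compare {W-α, W-β}: response time 145 + fixed 140 = 285.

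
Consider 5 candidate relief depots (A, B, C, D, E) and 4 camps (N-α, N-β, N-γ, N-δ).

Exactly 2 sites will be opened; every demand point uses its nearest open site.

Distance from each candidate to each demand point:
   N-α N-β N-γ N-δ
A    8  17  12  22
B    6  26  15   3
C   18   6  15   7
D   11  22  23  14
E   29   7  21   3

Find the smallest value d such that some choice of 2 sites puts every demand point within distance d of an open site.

Open {A, C}.
  Farthest demand point is N-γ at distance 12 (to A); all others are ≤ 12.
With {A, E} the worst case is 12.
With {B, C} the worst case is 15.
No size-2 selection achieves below 12.

12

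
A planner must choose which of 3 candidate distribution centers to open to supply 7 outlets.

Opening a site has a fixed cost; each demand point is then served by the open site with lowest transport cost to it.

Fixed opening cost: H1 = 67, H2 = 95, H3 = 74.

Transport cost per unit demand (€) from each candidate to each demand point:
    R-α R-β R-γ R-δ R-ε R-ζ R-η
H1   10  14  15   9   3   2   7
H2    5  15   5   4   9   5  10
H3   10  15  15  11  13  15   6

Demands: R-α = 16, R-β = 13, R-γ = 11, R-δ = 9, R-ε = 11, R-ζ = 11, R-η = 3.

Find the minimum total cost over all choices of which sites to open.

591

Open {H1, H2}: assign each demand point to its cheapest open site.
  R-α→H2 16×5=80, R-β→H1 13×14=182, R-γ→H2 11×5=55, R-δ→H2 9×4=36, R-ε→H1 11×3=33, R-ζ→H1 11×2=22, R-η→H1 3×7=21
  transport cost 429, fixed 162 → total 591.
Compare {H2}: transport cost 550 + fixed 95 = 645.
Compare {H1, H2, H3}: transport cost 426 + fixed 236 = 662.
Compare {H2, H3}: transport cost 538 + fixed 169 = 707.
All other subsets cost ≥ 645. Minimum total cost: 591.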